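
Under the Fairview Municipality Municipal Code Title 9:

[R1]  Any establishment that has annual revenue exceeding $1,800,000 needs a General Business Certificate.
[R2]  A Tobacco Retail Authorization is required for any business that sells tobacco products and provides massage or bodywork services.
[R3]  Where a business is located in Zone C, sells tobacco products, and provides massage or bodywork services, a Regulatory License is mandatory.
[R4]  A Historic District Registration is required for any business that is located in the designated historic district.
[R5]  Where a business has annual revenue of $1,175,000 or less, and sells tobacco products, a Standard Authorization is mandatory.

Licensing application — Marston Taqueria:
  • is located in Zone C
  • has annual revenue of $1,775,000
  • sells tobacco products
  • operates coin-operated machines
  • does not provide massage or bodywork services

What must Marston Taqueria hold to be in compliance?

None

[R1] revenue $1,775,000 ≤ $1,800,000 → General Business Certificate not required.
[R2] sells tobacco products; does not provide massage or bodywork services → Tobacco Retail Authorization not required.
[R3] is located in Zone C; sells tobacco products; does not provide massage or bodywork services → Regulatory License not required.
[R4] is located in Zone C (not: is located in the designated historic district) → Historic District Registration not required.
[R5] revenue $1,775,000 > $1,175,000; sells tobacco products → Standard Authorization not required.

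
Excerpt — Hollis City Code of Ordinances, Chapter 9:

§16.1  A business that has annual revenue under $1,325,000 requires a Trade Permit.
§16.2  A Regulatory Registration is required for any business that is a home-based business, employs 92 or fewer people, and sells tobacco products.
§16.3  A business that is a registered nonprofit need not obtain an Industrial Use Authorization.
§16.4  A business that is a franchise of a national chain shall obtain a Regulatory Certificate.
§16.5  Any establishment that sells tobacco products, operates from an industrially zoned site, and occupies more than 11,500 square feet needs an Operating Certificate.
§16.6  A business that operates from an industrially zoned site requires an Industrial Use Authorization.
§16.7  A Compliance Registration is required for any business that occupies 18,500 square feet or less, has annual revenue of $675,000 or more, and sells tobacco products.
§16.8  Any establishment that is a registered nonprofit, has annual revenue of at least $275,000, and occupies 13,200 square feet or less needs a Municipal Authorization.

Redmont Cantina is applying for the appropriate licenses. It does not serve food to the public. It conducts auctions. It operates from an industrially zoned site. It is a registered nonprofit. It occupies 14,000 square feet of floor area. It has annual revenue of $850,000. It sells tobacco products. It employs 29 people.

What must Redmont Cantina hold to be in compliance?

Compliance Registration, Operating Certificate, Trade Permit

§16.1 revenue $850,000 < $1,325,000 → Trade Permit required.
§16.2 operates from an industrially zoned site (not: is a home-based business); employees 29 ≤ 92; sells tobacco products → Regulatory Registration not required.
§16.3 is a registered nonprofit → exempt from Industrial Use Authorization.
§16.4 is a registered nonprofit (not: is a franchise of a national chain) → Regulatory Certificate not required.
§16.5 sells tobacco products; operates from an industrially zoned site; floor area 14,000 square feet > 11,500 square feet → Operating Certificate required.
§16.6 operates from an industrially zoned site → Industrial Use Authorization required.
§16.7 floor area 14,000 square feet ≤ 18,500 square feet; revenue $850,000 ≥ $675,000; sells tobacco products → Compliance Registration required.
§16.8 is a registered nonprofit; revenue $850,000 ≥ $275,000; floor area 14,000 square feet > 13,200 square feet → Municipal Authorization not required.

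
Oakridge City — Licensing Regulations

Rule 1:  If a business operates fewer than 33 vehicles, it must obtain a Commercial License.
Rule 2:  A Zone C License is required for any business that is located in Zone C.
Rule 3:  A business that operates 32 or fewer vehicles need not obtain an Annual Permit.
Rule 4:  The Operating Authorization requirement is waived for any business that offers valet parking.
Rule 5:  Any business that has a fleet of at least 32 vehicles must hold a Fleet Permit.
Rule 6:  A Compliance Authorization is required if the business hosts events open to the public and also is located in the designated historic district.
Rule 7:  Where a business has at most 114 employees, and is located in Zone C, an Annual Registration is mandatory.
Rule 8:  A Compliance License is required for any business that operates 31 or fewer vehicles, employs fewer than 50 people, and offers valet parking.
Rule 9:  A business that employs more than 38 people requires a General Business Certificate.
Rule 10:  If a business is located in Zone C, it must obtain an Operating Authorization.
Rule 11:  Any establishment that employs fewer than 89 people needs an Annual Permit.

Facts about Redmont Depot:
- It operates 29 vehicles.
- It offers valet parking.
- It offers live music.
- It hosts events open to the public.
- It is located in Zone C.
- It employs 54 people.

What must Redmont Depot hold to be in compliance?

Annual Registration, Commercial License, General Business Certificate, Zone C License

Rule 1: vehicles 29 < 33 → Commercial License required.
Rule 2: is located in Zone C → Zone C License required.
Rule 3: vehicles 29 ≤ 32 → exempt from Annual Permit.
Rule 4: offers valet parking → exempt from Operating Authorization.
Rule 5: vehicles 29 < 32 → Fleet Permit not required.
Rule 6: hosts events open to the public; is located in Zone C (not: is located in the designated historic district) → Compliance Authorization not required.
Rule 7: employees 54 ≤ 114; is located in Zone C → Annual Registration required.
Rule 8: vehicles 29 ≤ 31; employees 54 ≥ 50; offers valet parking → Compliance License not required.
Rule 9: employees 54 > 38 → General Business Certificate required.
Rule 10: is located in Zone C → Operating Authorization required.
Rule 11: employees 54 < 89 → Annual Permit required.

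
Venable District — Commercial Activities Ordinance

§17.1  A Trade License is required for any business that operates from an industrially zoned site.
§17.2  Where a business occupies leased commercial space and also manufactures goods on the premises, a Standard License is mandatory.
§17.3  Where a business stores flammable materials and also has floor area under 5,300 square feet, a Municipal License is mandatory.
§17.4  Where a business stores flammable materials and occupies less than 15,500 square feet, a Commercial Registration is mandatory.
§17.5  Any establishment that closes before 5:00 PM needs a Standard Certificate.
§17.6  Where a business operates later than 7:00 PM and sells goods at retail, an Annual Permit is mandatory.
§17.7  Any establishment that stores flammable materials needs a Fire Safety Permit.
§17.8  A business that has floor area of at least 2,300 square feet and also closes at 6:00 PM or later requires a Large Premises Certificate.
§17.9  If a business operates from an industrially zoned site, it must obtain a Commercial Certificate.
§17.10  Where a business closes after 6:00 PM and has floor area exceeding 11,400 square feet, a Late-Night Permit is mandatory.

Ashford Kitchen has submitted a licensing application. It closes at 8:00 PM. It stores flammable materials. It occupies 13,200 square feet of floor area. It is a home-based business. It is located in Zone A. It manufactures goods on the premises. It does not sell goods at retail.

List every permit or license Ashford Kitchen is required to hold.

§17.1 is a home-based business (not: operates from an industrially zoned site) → Trade License not required.
§17.2 is a home-based business (not: occupies leased commercial space); manufactures goods on the premises → Standard License not required.
§17.3 stores flammable materials; floor area 13,200 square feet ≥ 5,300 square feet → Municipal License not required.
§17.4 stores flammable materials; floor area 13,200 square feet < 15,500 square feet → Commercial Registration required.
§17.5 closes 8:00 PM, after 5:00 PM → Standard Certificate not required.
§17.6 closes 8:00 PM, after 7:00 PM; does not sell goods at retail → Annual Permit not required.
§17.7 stores flammable materials → Fire Safety Permit required.
§17.8 floor area 13,200 square feet ≥ 2,300 square feet; closes 8:00 PM, after 6:00 PM → Large Premises Certificate required.
§17.9 is a home-based business (not: operates from an industrially zoned site) → Commercial Certificate not required.
§17.10 closes 8:00 PM, after 6:00 PM; floor area 13,200 square feet > 11,400 square feet → Late-Night Permit required.

Commercial Registration, Fire Safety Permit, Large Premises Certificate, Late-Night Permit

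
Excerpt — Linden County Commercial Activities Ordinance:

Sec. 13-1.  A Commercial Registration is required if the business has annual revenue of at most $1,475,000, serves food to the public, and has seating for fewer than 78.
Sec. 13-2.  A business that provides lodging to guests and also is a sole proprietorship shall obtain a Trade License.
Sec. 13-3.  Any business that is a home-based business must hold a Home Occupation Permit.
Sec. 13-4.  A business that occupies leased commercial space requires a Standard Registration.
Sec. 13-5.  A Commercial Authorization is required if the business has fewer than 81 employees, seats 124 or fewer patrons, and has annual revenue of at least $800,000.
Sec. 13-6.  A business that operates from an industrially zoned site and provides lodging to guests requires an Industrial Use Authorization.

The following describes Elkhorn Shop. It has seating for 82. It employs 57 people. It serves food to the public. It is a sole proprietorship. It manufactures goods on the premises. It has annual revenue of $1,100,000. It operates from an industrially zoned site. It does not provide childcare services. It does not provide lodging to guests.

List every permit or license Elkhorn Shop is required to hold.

Sec. 13-1. revenue $1,100,000 ≤ $1,475,000; serves food to the public; seating 82 ≥ 78 → Commercial Registration not required.
Sec. 13-2. does not provide lodging to guests; is a sole proprietorship → Trade License not required.
Sec. 13-3. operates from an industrially zoned site (not: is a home-based business) → Home Occupation Permit not required.
Sec. 13-4. operates from an industrially zoned site (not: occupies leased commercial space) → Standard Registration not required.
Sec. 13-5. employees 57 < 81; seating 82 ≤ 124; revenue $1,100,000 ≥ $800,000 → Commercial Authorization required.
Sec. 13-6. operates from an industrially zoned site; does not provide lodging to guests → Industrial Use Authorization not required.

Commercial Authorization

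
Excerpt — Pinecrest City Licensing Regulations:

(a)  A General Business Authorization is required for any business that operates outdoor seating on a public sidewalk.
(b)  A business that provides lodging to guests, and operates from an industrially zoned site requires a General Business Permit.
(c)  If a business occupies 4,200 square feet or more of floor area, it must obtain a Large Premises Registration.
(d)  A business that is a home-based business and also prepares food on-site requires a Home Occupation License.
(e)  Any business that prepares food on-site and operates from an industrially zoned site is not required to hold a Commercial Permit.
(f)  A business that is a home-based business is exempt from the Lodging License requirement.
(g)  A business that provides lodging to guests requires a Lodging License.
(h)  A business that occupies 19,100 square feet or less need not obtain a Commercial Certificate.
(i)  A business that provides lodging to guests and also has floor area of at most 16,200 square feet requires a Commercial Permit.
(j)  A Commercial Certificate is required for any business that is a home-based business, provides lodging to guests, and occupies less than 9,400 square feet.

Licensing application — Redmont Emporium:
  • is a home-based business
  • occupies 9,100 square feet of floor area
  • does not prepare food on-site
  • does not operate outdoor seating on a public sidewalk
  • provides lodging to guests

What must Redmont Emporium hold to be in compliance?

(a) does not operate outdoor seating on a public sidewalk → General Business Authorization not required.
(b) provides lodging to guests; is a home-based business (not: operates from an industrially zoned site) → General Business Permit not required.
(c) floor area 9,100 square feet ≥ 4,200 square feet → Large Premises Registration required.
(d) is a home-based business; does not prepare food on-site → Home Occupation License not required.
(e) does not prepare food on-site; is a home-based business (not: operates from an industrially zoned site) → Commercial Permit exemption does not apply.
(f) is a home-based business → exempt from Lodging License.
(g) provides lodging to guests → Lodging License required.
(h) floor area 9,100 square feet ≤ 19,100 square feet → exempt from Commercial Certificate.
(i) provides lodging to guests; floor area 9,100 square feet ≤ 16,200 square feet → Commercial Permit required.
(j) is a home-based business; provides lodging to guests; floor area 9,100 square feet < 9,400 square feet → Commercial Certificate required.

Commercial Permit, Large Premises Registration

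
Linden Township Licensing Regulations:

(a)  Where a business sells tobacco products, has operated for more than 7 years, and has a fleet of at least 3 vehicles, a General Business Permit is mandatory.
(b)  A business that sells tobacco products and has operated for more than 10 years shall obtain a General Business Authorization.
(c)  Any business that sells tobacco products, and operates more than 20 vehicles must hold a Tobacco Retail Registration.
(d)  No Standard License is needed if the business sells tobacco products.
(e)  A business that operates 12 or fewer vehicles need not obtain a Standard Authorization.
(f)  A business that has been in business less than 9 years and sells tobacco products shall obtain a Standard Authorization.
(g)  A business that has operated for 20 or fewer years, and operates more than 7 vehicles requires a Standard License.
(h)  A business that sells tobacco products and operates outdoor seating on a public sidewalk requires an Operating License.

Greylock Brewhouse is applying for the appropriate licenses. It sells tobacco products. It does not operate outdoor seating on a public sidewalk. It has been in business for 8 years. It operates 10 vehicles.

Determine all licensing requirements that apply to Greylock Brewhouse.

General Business Permit

(a) sells tobacco products; years in business 8 > 7; vehicles 10 ≥ 3 → General Business Permit required.
(b) sells tobacco products; years in business 8 ≤ 10 → General Business Authorization not required.
(c) sells tobacco products; vehicles 10 ≤ 20 → Tobacco Retail Registration not required.
(d) sells tobacco products → exempt from Standard License.
(e) vehicles 10 ≤ 12 → exempt from Standard Authorization.
(f) years in business 8 < 9; sells tobacco products → Standard Authorization required.
(g) years in business 8 ≤ 20; vehicles 10 > 7 → Standard License required.
(h) sells tobacco products; does not operate outdoor seating on a public sidewalk → Operating License not required.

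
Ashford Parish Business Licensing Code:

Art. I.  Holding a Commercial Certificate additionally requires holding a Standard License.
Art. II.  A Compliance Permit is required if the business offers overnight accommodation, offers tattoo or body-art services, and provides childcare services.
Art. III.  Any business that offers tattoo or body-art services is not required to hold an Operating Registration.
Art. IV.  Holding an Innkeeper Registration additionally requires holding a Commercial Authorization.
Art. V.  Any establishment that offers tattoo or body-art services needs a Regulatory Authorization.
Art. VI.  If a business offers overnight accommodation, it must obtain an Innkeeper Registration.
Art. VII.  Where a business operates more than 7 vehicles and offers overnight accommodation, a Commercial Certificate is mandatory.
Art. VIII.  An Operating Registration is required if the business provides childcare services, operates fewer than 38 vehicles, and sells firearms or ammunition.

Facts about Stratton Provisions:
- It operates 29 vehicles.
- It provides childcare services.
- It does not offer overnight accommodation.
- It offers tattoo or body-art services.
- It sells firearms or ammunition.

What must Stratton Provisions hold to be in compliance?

Art. I. Commercial Certificate is not required → no effect.
Art. II. does not offer overnight accommodation; offers tattoo or body-art services; provides childcare services → Compliance Permit not required.
Art. III. offers tattoo or body-art services → exempt from Operating Registration.
Art. IV. Innkeeper Registration is not required → no effect.
Art. V. offers tattoo or body-art services → Regulatory Authorization required.
Art. VI. does not offer overnight accommodation → Innkeeper Registration not required.
Art. VII. vehicles 29 > 7; does not offer overnight accommodation → Commercial Certificate not required.
Art. VIII. provides childcare services; vehicles 29 < 38; sells firearms or ammunition → Operating Registration required.

Regulatory Authorization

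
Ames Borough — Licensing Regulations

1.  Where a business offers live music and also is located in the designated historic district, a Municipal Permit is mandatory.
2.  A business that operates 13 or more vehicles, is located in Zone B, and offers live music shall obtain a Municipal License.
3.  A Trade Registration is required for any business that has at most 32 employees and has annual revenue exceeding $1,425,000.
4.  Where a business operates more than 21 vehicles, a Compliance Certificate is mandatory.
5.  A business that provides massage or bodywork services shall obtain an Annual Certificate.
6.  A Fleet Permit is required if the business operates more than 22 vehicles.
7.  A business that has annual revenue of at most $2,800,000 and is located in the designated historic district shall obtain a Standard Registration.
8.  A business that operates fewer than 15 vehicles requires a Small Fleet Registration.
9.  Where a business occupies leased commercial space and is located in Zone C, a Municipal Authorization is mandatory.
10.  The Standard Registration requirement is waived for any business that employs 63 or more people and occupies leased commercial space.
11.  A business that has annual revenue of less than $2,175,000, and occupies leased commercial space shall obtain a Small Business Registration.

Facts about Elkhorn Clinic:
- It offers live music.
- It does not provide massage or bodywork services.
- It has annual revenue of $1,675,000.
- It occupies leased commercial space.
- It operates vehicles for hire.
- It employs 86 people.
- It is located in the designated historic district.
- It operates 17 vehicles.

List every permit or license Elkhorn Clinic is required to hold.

1. offers live music; is located in the designated historic district → Municipal Permit required.
2. vehicles 17 ≥ 13; is located in the designated historic district (not: is located in Zone B); offers live music → Municipal License not required.
3. employees 86 > 32; revenue $1,675,000 > $1,425,000 → Trade Registration not required.
4. vehicles 17 ≤ 21 → Compliance Certificate not required.
5. does not provide massage or bodywork services → Annual Certificate not required.
6. vehicles 17 ≤ 22 → Fleet Permit not required.
7. revenue $1,675,000 ≤ $2,800,000; is located in the designated historic district → Standard Registration required.
8. vehicles 17 ≥ 15 → Small Fleet Registration not required.
9. occupies leased commercial space; is located in the designated historic district (not: is located in Zone C) → Municipal Authorization not required.
10. employees 86 ≥ 63; occupies leased commercial space → exempt from Standard Registration.
11. revenue $1,675,000 < $2,175,000; occupies leased commercial space → Small Business Registration required.

Municipal Permit, Small Business Registration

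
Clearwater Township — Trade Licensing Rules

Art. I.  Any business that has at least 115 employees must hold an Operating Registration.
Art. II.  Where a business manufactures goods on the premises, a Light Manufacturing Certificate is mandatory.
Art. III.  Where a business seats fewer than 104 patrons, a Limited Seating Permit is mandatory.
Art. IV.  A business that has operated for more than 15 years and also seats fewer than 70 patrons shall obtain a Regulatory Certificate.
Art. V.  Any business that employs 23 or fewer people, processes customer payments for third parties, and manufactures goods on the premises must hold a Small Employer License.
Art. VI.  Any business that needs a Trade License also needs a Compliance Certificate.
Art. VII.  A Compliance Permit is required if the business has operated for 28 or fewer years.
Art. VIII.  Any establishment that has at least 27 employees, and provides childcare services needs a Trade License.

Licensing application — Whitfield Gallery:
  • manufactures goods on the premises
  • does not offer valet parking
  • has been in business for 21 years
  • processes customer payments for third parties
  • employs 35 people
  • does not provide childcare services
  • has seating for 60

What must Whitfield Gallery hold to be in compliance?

Compliance Permit, Light Manufacturing Certificate, Limited Seating Permit, Regulatory Certificate

Art. I. employees 35 < 115 → Operating Registration not required.
Art. II. manufactures goods on the premises → Light Manufacturing Certificate required.
Art. III. seating 60 < 104 → Limited Seating Permit required.
Art. IV. years in business 21 > 15; seating 60 < 70 → Regulatory Certificate required.
Art. V. employees 35 > 23; processes customer payments for third parties; manufactures goods on the premises → Small Employer License not required.
Art. VI. Trade License is not required → no effect.
Art. VII. years in business 21 ≤ 28 → Compliance Permit required.
Art. VIII. employees 35 ≥ 27; does not provide childcare services → Trade License not required.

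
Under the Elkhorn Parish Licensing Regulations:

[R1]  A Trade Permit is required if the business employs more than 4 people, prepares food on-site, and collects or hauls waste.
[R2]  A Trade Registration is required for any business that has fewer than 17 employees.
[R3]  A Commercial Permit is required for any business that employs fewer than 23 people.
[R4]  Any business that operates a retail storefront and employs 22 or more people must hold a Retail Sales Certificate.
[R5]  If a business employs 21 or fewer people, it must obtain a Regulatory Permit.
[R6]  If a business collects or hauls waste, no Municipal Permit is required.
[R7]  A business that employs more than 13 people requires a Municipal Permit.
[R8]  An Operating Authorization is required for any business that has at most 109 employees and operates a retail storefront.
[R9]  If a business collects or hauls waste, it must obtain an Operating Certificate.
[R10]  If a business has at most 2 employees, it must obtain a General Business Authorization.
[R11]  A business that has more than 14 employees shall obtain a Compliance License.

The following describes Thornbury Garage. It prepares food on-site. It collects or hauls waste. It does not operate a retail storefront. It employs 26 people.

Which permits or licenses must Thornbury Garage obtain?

[R1] employees 26 > 4; prepares food on-site; collects or hauls waste → Trade Permit required.
[R2] employees 26 ≥ 17 → Trade Registration not required.
[R3] employees 26 ≥ 23 → Commercial Permit not required.
[R4] does not operate a retail storefront; employees 26 ≥ 22 → Retail Sales Certificate not required.
[R5] employees 26 > 21 → Regulatory Permit not required.
[R6] collects or hauls waste → exempt from Municipal Permit.
[R7] employees 26 > 13 → Municipal Permit required.
[R8] employees 26 ≤ 109; does not operate a retail storefront → Operating Authorization not required.
[R9] collects or hauls waste → Operating Certificate required.
[R10] employees 26 > 2 → General Business Authorization not required.
[R11] employees 26 > 14 → Compliance License required.

Compliance License, Operating Certificate, Trade Permit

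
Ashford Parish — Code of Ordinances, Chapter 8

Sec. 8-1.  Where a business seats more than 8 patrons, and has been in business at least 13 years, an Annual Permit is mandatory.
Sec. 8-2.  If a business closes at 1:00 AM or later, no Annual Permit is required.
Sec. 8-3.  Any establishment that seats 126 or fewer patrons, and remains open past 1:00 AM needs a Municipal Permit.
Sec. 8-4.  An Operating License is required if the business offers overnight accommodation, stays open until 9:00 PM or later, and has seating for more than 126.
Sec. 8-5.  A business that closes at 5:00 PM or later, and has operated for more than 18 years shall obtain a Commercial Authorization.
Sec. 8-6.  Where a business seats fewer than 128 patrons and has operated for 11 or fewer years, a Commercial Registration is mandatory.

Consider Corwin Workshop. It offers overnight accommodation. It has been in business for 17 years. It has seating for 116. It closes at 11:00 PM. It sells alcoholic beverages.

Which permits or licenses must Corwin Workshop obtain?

Sec. 8-1. seating 116 > 8; years in business 17 ≥ 13 → Annual Permit required.
Sec. 8-2. closes 11:00 PM, at/before 1:00 AM → Annual Permit exemption does not apply.
Sec. 8-3. seating 116 ≤ 126; closes 11:00 PM, at/before 1:00 AM → Municipal Permit not required.
Sec. 8-4. offers overnight accommodation; closes 11:00 PM, after 9:00 PM; seating 116 ≤ 126 → Operating License not required.
Sec. 8-5. closes 11:00 PM, after 5:00 PM; years in business 17 ≤ 18 → Commercial Authorization not required.
Sec. 8-6. seating 116 < 128; years in business 17 > 11 → Commercial Registration not required.

Annual Permit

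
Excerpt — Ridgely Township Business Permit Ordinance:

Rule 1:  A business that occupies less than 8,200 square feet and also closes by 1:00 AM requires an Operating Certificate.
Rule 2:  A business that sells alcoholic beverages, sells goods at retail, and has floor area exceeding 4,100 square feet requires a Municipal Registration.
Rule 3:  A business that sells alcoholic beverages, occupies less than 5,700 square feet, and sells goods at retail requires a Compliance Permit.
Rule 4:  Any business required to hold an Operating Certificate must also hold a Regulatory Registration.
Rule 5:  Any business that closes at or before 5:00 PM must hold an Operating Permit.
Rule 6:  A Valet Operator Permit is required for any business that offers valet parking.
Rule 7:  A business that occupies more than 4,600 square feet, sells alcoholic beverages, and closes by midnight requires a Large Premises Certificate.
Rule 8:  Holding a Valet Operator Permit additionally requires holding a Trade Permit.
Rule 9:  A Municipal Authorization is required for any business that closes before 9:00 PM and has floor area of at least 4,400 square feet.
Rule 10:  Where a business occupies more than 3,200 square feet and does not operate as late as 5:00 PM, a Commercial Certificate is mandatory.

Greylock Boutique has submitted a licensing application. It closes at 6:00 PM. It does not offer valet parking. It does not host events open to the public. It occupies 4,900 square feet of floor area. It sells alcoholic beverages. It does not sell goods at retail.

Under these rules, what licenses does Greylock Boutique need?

Rule 1: floor area 4,900 square feet < 8,200 square feet; closes 6:00 PM, at/before 1:00 AM → Operating Certificate required.
Rule 2: sells alcoholic beverages; does not sell goods at retail; floor area 4,900 square feet > 4,100 square feet → Municipal Registration not required.
Rule 3: sells alcoholic beverages; floor area 4,900 square feet < 5,700 square feet; does not sell goods at retail → Compliance Permit not required.
Rule 4: Operating Certificate is required → Regulatory Registration also required.
Rule 5: closes 6:00 PM, after 5:00 PM → Operating Permit not required.
Rule 6: does not offer valet parking → Valet Operator Permit not required.
Rule 7: floor area 4,900 square feet > 4,600 square feet; sells alcoholic beverages; closes 6:00 PM, at/before midnight → Large Premises Certificate required.
Rule 8: Valet Operator Permit is not required → no effect.
Rule 9: closes 6:00 PM, at/before 9:00 PM; floor area 4,900 square feet ≥ 4,400 square feet → Municipal Authorization required.
Rule 10: floor area 4,900 square feet > 3,200 square feet; closes 6:00 PM, after 5:00 PM → Commercial Certificate not required.

Large Premises Certificate, Municipal Authorization, Operating Certificate, Regulatory Registration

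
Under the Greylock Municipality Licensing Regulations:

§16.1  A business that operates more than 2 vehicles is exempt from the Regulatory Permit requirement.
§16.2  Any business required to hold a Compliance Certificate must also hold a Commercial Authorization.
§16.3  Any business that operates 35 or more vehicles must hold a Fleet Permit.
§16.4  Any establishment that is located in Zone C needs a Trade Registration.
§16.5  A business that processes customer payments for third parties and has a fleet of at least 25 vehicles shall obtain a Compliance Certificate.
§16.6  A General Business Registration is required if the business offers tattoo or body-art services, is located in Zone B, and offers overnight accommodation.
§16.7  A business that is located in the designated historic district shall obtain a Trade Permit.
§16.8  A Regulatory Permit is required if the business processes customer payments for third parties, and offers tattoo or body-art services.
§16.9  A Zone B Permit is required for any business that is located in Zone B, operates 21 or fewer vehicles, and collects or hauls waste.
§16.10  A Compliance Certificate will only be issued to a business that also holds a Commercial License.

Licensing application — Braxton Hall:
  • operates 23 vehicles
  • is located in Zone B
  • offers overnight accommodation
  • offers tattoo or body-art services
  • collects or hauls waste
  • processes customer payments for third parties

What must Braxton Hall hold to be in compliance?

§16.1 vehicles 23 > 2 → exempt from Regulatory Permit.
§16.2 Compliance Certificate is not required → no effect.
§16.3 vehicles 23 < 35 → Fleet Permit not required.
§16.4 is located in Zone B (not: is located in Zone C) → Trade Registration not required.
§16.5 processes customer payments for third parties; vehicles 23 < 25 → Compliance Certificate not required.
§16.6 offers tattoo or body-art services; is located in Zone B; offers overnight accommodation → General Business Registration required.
§16.7 is located in Zone B (not: is located in the designated historic district) → Trade Permit not required.
§16.8 processes customer payments for third parties; offers tattoo or body-art services → Regulatory Permit required.
§16.9 is located in Zone B; vehicles 23 > 21; collects or hauls waste → Zone B Permit not required.
§16.10 Compliance Certificate is not required → no effect.

General Business Registration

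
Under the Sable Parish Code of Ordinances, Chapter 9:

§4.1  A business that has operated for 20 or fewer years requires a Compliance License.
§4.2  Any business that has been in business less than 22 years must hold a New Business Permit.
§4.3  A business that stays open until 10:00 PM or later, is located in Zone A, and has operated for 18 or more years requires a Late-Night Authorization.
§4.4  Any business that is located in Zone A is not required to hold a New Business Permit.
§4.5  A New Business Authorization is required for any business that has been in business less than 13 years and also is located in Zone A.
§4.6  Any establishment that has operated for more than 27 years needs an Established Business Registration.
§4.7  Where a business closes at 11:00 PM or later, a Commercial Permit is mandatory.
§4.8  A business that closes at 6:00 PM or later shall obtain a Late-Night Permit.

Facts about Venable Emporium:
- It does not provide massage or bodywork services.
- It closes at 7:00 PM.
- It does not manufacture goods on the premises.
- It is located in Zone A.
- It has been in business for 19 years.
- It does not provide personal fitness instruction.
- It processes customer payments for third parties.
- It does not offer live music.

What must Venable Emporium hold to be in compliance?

Compliance License, Late-Night Permit

§4.1 years in business 19 ≤ 20 → Compliance License required.
§4.2 years in business 19 < 22 → New Business Permit required.
§4.3 closes 7:00 PM, at/before 10:00 PM; is located in Zone A; years in business 19 ≥ 18 → Late-Night Authorization not required.
§4.4 is located in Zone A → exempt from New Business Permit.
§4.5 years in business 19 ≥ 13; is located in Zone A → New Business Authorization not required.
§4.6 years in business 19 ≤ 27 → Established Business Registration not required.
§4.7 closes 7:00 PM, at/before 11:00 PM → Commercial Permit not required.
§4.8 closes 7:00 PM, after 6:00 PM → Late-Night Permit required.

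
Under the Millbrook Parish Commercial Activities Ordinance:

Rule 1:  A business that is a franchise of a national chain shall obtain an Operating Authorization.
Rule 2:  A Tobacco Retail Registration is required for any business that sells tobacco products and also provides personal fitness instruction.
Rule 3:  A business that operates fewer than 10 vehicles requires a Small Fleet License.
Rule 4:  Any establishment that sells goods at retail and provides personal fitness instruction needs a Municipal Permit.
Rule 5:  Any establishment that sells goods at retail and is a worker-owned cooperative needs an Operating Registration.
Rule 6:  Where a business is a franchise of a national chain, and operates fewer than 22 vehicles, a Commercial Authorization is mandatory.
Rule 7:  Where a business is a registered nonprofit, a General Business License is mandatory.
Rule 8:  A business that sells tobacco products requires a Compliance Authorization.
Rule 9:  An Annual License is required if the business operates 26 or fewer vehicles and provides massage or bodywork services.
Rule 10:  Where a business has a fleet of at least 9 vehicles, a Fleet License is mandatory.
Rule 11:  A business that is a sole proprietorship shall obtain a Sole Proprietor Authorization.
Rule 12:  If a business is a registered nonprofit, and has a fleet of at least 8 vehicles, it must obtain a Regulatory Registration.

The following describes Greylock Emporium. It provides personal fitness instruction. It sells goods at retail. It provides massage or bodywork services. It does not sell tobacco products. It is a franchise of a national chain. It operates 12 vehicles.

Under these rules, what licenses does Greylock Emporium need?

Rule 1: is a franchise of a national chain → Operating Authorization required.
Rule 2: does not sell tobacco products; provides personal fitness instruction → Tobacco Retail Registration not required.
Rule 3: vehicles 12 ≥ 10 → Small Fleet License not required.
Rule 4: sells goods at retail; provides personal fitness instruction → Municipal Permit required.
Rule 5: sells goods at retail; is a franchise of a national chain (not: is a worker-owned cooperative) → Operating Registration not required.
Rule 6: is a franchise of a national chain; vehicles 12 < 22 → Commercial Authorization required.
Rule 7: is a franchise of a national chain (not: is a registered nonprofit) → General Business License not required.
Rule 8: does not sell tobacco products → Compliance Authorization not required.
Rule 9: vehicles 12 ≤ 26; provides massage or bodywork services → Annual License required.
Rule 10: vehicles 12 ≥ 9 → Fleet License required.
Rule 11: is a franchise of a national chain (not: is a sole proprietorship) → Sole Proprietor Authorization not required.
Rule 12: is a franchise of a national chain (not: is a registered nonprofit); vehicles 12 ≥ 8 → Regulatory Registration not required.

Annual License, Commercial Authorization, Fleet License, Municipal Permit, Operating Authorization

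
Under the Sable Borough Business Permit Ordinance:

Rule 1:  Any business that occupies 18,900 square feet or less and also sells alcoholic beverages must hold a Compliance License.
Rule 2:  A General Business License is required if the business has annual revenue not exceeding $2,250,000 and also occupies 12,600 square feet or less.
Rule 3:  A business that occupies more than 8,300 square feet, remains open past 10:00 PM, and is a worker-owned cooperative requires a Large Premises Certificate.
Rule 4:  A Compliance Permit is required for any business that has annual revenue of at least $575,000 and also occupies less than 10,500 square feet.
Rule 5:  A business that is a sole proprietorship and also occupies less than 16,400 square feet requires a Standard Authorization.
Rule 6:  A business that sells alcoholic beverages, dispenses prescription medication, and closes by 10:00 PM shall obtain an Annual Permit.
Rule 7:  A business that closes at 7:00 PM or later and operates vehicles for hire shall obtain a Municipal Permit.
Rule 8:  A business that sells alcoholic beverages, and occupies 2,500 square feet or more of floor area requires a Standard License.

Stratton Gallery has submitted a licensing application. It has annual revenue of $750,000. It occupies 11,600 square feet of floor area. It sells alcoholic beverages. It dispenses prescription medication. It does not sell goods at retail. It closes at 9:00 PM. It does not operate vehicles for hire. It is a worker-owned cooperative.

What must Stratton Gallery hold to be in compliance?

Annual Permit, Compliance License, General Business License, Standard License

Rule 1: floor area 11,600 square feet ≤ 18,900 square feet; sells alcoholic beverages → Compliance License required.
Rule 2: revenue $750,000 ≤ $2,250,000; floor area 11,600 square feet ≤ 12,600 square feet → General Business License required.
Rule 3: floor area 11,600 square feet > 8,300 square feet; closes 9:00 PM, at/before 10:00 PM; is a worker-owned cooperative → Large Premises Certificate not required.
Rule 4: revenue $750,000 ≥ $575,000; floor area 11,600 square feet ≥ 10,500 square feet → Compliance Permit not required.
Rule 5: is a worker-owned cooperative (not: is a sole proprietorship); floor area 11,600 square feet < 16,400 square feet → Standard Authorization not required.
Rule 6: sells alcoholic beverages; dispenses prescription medication; closes 9:00 PM, at/before 10:00 PM → Annual Permit required.
Rule 7: closes 9:00 PM, after 7:00 PM; does not operate vehicles for hire → Municipal Permit not required.
Rule 8: sells alcoholic beverages; floor area 11,600 square feet ≥ 2,500 square feet → Standard License required.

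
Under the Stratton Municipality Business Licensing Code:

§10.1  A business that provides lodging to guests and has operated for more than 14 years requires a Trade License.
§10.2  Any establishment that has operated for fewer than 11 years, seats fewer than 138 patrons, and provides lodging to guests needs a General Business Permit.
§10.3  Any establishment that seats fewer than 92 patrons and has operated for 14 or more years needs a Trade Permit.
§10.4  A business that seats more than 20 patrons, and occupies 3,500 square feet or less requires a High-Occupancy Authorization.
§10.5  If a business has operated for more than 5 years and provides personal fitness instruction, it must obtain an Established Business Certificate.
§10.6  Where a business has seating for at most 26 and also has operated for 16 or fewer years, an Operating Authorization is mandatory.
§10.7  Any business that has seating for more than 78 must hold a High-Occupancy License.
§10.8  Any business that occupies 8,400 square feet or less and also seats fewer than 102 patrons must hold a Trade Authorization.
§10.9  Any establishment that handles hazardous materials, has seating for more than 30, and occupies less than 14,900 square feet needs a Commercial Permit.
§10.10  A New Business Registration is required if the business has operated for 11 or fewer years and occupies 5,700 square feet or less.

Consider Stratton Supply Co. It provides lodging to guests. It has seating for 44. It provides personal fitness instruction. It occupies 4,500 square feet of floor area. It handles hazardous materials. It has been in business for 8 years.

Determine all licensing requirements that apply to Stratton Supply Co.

§10.1 provides lodging to guests; years in business 8 ≤ 14 → Trade License not required.
§10.2 years in business 8 < 11; seating 44 < 138; provides lodging to guests → General Business Permit required.
§10.3 seating 44 < 92; years in business 8 < 14 → Trade Permit not required.
§10.4 seating 44 > 20; floor area 4,500 square feet > 3,500 square feet → High-Occupancy Authorization not required.
§10.5 years in business 8 > 5; provides personal fitness instruction → Established Business Certificate required.
§10.6 seating 44 > 26; years in business 8 ≤ 16 → Operating Authorization not required.
§10.7 seating 44 ≤ 78 → High-Occupancy License not required.
§10.8 floor area 4,500 square feet ≤ 8,400 square feet; seating 44 < 102 → Trade Authorization required.
§10.9 handles hazardous materials; seating 44 > 30; floor area 4,500 square feet < 14,900 square feet → Commercial Permit required.
§10.10 years in business 8 ≤ 11; floor area 4,500 square feet ≤ 5,700 square feet → New Business Registration required.

Commercial Permit, Established Business Certificate, General Business Permit, New Business Registration, Trade Authorization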